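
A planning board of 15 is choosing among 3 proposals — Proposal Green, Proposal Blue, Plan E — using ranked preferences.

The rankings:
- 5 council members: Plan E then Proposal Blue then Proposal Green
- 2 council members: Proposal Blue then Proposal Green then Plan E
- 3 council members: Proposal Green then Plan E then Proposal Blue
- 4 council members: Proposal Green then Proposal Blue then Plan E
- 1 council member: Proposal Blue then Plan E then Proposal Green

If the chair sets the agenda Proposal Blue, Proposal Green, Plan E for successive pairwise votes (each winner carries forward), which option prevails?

Plan E

Round 1: Proposal Blue vs Proposal Green — 8–7, Proposal Blue advances.
Round 2: Proposal Blue vs Plan E — 7–8, Plan E advances.
The agenda winner is Plan E.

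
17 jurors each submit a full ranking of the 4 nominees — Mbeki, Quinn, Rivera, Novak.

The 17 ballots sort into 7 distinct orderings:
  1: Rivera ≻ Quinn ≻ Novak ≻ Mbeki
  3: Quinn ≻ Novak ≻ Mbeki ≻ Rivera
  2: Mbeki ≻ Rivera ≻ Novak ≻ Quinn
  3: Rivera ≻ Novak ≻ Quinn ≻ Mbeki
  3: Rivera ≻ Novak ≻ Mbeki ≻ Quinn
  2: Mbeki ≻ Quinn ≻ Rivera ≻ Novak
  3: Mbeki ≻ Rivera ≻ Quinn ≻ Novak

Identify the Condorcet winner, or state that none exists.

Pairwise majorities:
Mbeki vs Quinn: Mbeki preferred on 2+3+2+3 = 10 ballots; Mbeki wins 10–7.
Mbeki vs Rivera: 3+2+2+3 = 10 for Mbeki, 7 for Rivera — Mbeki by 10–7.
Mbeki vs Novak: Mbeki is ranked higher on 2+2+3 = 7 ballots, Novak on 10. Novak wins 10–7.
Quinn vs Rivera: Quinn is ranked higher on 3+2 = 5 ballots, Rivera on 12. Rivera wins 12–5.
Quinn vs Novak: 9 to 8, Quinn.
Rivera vs Novak: 14 to 3, Rivera.
Each nominee drops at least one matchup (Mbeki loses to Novak; Quinn loses to Mbeki; Rivera loses to Mbeki; Novak loses to Quinn); the cycle Mbeki → Quinn → Novak → Mbeki rules out a Condorcet winner.

none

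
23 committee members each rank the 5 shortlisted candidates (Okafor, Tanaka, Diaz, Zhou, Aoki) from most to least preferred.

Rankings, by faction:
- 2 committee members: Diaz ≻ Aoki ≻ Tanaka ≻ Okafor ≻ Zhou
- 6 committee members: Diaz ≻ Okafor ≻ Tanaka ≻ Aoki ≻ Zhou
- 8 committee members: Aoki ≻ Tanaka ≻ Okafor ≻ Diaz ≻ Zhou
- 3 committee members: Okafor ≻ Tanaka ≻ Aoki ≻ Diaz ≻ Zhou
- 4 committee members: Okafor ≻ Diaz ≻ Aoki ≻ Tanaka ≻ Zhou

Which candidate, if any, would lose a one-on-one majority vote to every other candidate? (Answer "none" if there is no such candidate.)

Zhou

Head-to-head results (23 committee members):
Okafor–Tanaka: Okafor 13–10.
Okafor vs Diaz: Okafor preferred on 8+3+4 = 15 ballots; Okafor wins 15–8.
Okafor vs Zhou: 23 to 0, Okafor.
Okafor vs Aoki: 13 to 10, Okafor.
Tanaka–Diaz: Diaz 12–11.
Tanaka vs Zhou: Tanaka is ranked higher on 2+6+8+3+4 = 23 ballots, Zhou on 0. Tanaka wins 23–0.
Tanaka vs Aoki: Aoki wins 14–9.
Diaz vs Zhou: 2+6+8+3+4 = 23 for Diaz, 0 for Zhou — Diaz by 23–0.
Diaz vs Aoki: 2+6+4 = 12 for Diaz, 11 for Aoki — Diaz by 12–11.
Zhou vs Aoki: Zhou is ranked higher on 0 ballots, Aoki on 23. Aoki wins 23–0.
Zhou is beaten in every head-to-head and is the Condorcet loser.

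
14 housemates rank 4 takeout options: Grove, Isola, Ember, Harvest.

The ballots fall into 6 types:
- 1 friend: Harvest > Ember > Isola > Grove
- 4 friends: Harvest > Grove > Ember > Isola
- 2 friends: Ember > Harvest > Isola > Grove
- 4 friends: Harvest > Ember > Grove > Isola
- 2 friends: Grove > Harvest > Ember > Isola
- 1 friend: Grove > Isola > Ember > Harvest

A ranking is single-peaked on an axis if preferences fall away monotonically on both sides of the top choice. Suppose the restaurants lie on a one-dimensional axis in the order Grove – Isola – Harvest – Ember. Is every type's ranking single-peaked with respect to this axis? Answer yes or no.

Axis positions: Grove=1, Isola=2, Harvest=3, Ember=4.
Type 1 (peak Harvest at position 3): ranking walks positions 3-4-2-1, expanding outward from the peak — single-peaked.
Type 2: ranking walks positions 3-1-4-2; Grove is ranked above Isola even though Isola lies between Grove and the peak Harvest on the axis — preferences dip and rise again. Not single-peaked.
Type 3 (peak Ember at position 4): ranking walks positions 4-3-2-1, expanding outward from the peak — single-peaked.
Type 4: ranking walks positions 3-4-1-2; Grove is ranked above Isola even though Isola lies between Grove and the peak Harvest on the axis — preferences dip and rise again. Not single-peaked.
Type 5: ranking walks positions 1-3-4-2; Harvest is ranked above Isola even though Isola lies between Harvest and the peak Grove on the axis — preferences dip and rise again. Not single-peaked.
Type 6: ranking walks positions 1-2-4-3; Ember is ranked above Harvest even though Harvest lies between Ember and the peak Grove on the axis — preferences dip and rise again. Not single-peaked.
Type 2 violates single-peakedness, so the profile is not single-peaked on this axis.

no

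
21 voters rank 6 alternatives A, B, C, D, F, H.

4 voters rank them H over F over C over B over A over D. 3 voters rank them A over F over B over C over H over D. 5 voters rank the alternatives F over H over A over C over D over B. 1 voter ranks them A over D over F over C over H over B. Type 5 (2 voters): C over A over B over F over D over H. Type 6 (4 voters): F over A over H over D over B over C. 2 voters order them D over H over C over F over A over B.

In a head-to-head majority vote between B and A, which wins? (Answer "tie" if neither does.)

Ballots ranking B above A: 4.
Ballots ranking A above B: 21 − 4 = 17.
A wins the head-to-head 17–4.

A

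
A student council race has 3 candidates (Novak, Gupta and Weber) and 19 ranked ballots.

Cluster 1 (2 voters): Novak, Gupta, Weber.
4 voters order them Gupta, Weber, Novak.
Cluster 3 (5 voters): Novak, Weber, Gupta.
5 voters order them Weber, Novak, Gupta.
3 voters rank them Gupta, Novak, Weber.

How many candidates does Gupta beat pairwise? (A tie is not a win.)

0

Gupta against each rival (19 voters):
Gupta vs Novak: Novak, 12–7.
Gupta–Weber: Weber 10–9.
Gupta beats no one; loses to Novak, Weber — 0 pairwise wins.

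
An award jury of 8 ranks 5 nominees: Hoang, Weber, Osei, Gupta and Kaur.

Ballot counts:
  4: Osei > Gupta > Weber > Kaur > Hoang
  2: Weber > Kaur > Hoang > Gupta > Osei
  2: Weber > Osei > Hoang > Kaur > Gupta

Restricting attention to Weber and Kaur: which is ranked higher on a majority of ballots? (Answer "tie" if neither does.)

Ballots ranking Weber above Kaur: 4 + 2 + 2 = 8.
Ballots ranking Kaur above Weber: 8 − 8 = 0.
Weber wins the head-to-head 8–0.

Weber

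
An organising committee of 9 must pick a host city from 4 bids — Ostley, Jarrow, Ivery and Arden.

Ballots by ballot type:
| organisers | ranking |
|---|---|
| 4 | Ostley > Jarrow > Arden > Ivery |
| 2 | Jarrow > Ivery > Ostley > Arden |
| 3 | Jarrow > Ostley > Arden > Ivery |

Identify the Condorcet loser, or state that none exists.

Head-to-head results (9 organisers):
Ostley vs Jarrow: Jarrow, 5–4.
Ostley–Ivery: Ostley 7–2.
Ostley vs Arden: Ostley, 9–0.
Jarrow vs Ivery: Jarrow wins 9–0.
Jarrow vs Arden: Jarrow is ranked higher on 4+2+3 = 9 ballots, Arden on 0. Jarrow wins 9–0.
Ivery vs Arden: Arden, 7–2.
Only Ivery has no wins; Ivery is the Condorcet loser.

Ivery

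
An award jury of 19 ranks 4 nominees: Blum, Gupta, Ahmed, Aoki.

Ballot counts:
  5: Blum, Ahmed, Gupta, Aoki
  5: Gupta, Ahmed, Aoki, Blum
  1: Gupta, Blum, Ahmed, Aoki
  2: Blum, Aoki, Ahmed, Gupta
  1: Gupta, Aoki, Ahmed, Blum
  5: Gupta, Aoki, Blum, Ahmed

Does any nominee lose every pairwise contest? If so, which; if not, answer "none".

none

Pairwise majorities:
Blum–Gupta: Gupta 12–7.
Blum vs Ahmed: Blum preferred on 5+1+2+5 = 13 ballots; Blum wins 13–6.
Blum vs Aoki: 8 to 11, Aoki.
Gupta vs Ahmed: Gupta preferred on 5+1+1+5 = 12 ballots; Gupta wins 12–7.
Gupta vs Aoki: 5+5+1+1+5 = 17 for Gupta, 2 for Aoki — Gupta by 17–2.
Ahmed vs Aoki: 11 to 8, Ahmed.
Each nominee has at least one pairwise win (Blum beats Ahmed; Gupta beats Blum; Ahmed beats Aoki; Aoki beats Blum) — no Condorcet loser.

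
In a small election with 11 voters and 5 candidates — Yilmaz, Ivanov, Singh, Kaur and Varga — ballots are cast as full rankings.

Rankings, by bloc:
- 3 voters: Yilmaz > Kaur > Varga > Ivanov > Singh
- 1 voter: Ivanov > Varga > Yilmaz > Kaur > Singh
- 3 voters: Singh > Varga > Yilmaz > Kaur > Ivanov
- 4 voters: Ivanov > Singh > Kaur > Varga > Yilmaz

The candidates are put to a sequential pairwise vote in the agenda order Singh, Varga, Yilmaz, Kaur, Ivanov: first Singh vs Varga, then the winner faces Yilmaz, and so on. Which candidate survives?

Ivanov

Round 1: Singh vs Varga — 7–4, Singh advances.
Round 2: Singh vs Yilmaz — 7–4, Singh advances.
Round 3: Singh vs Kaur — 7–4, Singh advances.
Round 4: Singh vs Ivanov — 3–8, Ivanov advances.
The agenda winner is Ivanov.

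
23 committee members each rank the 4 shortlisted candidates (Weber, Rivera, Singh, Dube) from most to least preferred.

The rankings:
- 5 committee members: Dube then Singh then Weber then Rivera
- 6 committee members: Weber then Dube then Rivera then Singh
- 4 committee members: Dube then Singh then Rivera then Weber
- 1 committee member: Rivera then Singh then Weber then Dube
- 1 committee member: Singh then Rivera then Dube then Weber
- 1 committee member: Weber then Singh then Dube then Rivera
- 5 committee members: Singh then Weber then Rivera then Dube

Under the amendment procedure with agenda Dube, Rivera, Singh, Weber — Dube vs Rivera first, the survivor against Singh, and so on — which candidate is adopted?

Round 1: Dube vs Rivera — 16–7, Dube advances.
Round 2: Dube vs Singh — 15–8, Dube advances.
Round 3: Dube vs Weber — 10–13, Weber advances.
The agenda winner is Weber.

Weber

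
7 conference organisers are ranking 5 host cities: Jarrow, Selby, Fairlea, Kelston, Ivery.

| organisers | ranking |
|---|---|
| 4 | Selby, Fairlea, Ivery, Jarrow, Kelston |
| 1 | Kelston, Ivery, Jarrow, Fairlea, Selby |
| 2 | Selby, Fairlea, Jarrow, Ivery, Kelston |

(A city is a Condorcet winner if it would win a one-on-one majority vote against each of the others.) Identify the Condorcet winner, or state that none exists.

Selby

Check each pair by majority over 7 ballots:
Jarrow vs Selby: 1 for Jarrow, 6 for Selby — Selby by 6–1.
Jarrow vs Fairlea: Jarrow is ranked higher on 1 ballot, Fairlea on 6. Fairlea wins 6–1.
Jarrow vs Kelston: Jarrow, 6–1.
Jarrow–Ivery: Ivery 5–2.
Selby–Fairlea: Selby 6–1.
Selby vs Kelston: 6 to 1, Selby.
Selby–Ivery: Selby 6–1.
Fairlea vs Kelston: Fairlea wins 6–1.
Fairlea vs Ivery: Fairlea wins 6–1.
Kelston vs Ivery: Kelston preferred on 1 ballot; Ivery wins 6–1.
Only Selby has no losses; Selby is the Condorcet winner.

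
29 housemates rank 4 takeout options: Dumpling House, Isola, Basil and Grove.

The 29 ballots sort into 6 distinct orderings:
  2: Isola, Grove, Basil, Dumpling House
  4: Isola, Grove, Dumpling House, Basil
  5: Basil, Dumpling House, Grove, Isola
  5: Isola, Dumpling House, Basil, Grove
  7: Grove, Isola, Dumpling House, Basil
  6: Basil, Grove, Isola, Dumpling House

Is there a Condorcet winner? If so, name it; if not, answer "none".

none

Head-to-head results (29 friends):
Dumpling House vs Isola: Isola wins 24–5.
Dumpling House vs Basil: Dumpling House, 16–13.
Dumpling House vs Grove: Grove wins 19–10.
Isola vs Basil: Isola wins 18–11.
Isola vs Grove: Grove wins 18–11.
Basil–Grove: Basil 16–13.
Each restaurant drops at least one matchup (Dumpling House loses to Isola; Isola loses to Grove; Basil loses to Dumpling House; Grove loses to Basil); the cycle Dumpling House > Basil > Grove > Dumpling House rules out a Condorcet winner.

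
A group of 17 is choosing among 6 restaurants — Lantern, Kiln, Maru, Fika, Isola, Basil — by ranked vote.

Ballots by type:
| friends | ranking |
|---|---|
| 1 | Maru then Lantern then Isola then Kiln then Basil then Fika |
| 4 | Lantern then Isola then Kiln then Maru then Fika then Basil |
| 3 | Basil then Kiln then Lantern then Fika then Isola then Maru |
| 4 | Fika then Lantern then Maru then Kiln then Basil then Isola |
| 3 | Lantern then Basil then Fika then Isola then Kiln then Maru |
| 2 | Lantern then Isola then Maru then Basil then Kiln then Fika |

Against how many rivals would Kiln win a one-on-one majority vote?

Kiln against each rival (17 friends):
Kiln vs Lantern: Lantern, 14–3.
Kiln–Maru: Kiln 10–7.
Kiln vs Fika: Kiln preferred on 1+4+3+2 = 10 ballots; Kiln wins 10–7.
Kiln vs Isola: Kiln preferred on 3+4 = 7 ballots; Isola wins 10–7.
Kiln vs Basil: Kiln, 9–8.
Kiln beats Maru, Fika, Basil; loses to Lantern, Isola — 3 pairwise wins.

3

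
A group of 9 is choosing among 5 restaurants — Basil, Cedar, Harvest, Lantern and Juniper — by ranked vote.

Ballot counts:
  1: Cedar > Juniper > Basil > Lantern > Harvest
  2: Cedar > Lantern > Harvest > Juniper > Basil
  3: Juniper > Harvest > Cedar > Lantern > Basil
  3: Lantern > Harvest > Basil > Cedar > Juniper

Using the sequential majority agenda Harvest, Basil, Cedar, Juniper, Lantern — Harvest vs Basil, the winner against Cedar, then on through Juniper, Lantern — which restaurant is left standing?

Round 1: Harvest vs Basil — 8–1, Harvest advances.
Round 2: Harvest vs Cedar — 6–3, Harvest advances.
Round 3: Harvest vs Juniper — 5–4, Harvest advances.
Round 4: Harvest vs Lantern — 3–6, Lantern advances.
Lantern survives the agenda.

Lantern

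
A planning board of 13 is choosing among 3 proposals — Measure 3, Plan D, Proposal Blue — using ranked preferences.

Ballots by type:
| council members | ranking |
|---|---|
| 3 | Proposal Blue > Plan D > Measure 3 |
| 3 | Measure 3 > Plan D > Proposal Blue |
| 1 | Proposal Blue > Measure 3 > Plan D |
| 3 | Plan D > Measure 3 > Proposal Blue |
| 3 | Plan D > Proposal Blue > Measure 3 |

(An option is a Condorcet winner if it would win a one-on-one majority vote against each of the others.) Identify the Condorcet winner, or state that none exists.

Plan D

Head-to-head results (13 council members):
Measure 3 vs Plan D: Measure 3 preferred on 3+1 = 4 ballots; Plan D wins 9–4.
Measure 3 vs Proposal Blue: Measure 3 preferred on 3+3 = 6 ballots; Proposal Blue wins 7–6.
Plan D vs Proposal Blue: Plan D preferred on 3+3+3 = 9 ballots; Plan D wins 9–4.
Plan D beats each of Measure 3, Proposal Blue — Plan D is the Condorcet winner.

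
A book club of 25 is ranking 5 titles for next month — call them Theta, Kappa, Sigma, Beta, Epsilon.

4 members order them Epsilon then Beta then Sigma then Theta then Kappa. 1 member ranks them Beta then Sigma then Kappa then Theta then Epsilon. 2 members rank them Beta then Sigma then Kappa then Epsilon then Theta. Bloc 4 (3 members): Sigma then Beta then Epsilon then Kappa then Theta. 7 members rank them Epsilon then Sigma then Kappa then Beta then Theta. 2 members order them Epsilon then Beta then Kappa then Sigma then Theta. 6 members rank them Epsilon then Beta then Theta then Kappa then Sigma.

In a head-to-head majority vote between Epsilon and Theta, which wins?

Ballots ranking Epsilon above Theta: 4 + 2 + 3 + 7 + 2 + 6 = 24.
Ballots ranking Theta above Epsilon: 25 − 24 = 1.
Epsilon wins the head-to-head 24–1.

Epsilon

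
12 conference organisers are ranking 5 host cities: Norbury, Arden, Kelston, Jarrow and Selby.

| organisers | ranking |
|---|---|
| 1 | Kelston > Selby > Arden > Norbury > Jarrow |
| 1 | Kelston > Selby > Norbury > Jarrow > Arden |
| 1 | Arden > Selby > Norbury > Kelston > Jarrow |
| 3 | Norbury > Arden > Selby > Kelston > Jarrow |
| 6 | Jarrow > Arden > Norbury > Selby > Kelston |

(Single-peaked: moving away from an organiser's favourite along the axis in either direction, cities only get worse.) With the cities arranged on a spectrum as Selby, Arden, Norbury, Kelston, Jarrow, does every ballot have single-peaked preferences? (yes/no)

Axis positions: Selby=1, Arden=2, Norbury=3, Kelston=4, Jarrow=5.
Type 1: ranking walks positions 4-1-2-3-5; Selby is ranked above Norbury even though Norbury lies between Selby and the peak Kelston on the axis — preferences dip and rise again. Not single-peaked.
Type 2: ranking walks positions 4-1-3-5-2; Selby is ranked above Norbury even though Norbury lies between Selby and the peak Kelston on the axis — preferences dip and rise again. Not single-peaked.
Type 3 (peak Arden at position 2): ranking walks positions 2-1-3-4-5, expanding outward from the peak — single-peaked.
Type 4 (peak Norbury at position 3): ranking walks positions 3-2-1-4-5, expanding outward from the peak — single-peaked.
Type 5: ranking walks positions 5-2-3-1-4; Arden is ranked above Kelston even though Kelston lies between Arden and the peak Jarrow on the axis — preferences dip and rise again. Not single-peaked.
Type 1 violates single-peakedness, so the profile is not single-peaked on this axis.

no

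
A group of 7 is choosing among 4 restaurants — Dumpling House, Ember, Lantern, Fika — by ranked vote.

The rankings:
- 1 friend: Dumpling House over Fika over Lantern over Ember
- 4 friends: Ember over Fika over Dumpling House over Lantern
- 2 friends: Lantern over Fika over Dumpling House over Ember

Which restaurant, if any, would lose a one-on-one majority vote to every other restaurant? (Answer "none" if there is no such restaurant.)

Lantern

Pairwise majorities:
Dumpling House–Ember: Ember 4–3.
Dumpling House vs Lantern: Dumpling House is ranked higher on 1+4 = 5 ballots, Lantern on 2. Dumpling House wins 5–2.
Dumpling House vs Fika: 1 for Dumpling House, 6 for Fika — Fika by 6–1.
Ember vs Lantern: Ember, 4–3.
Ember vs Fika: Ember wins 4–3.
Lantern vs Fika: Fika, 5–2.
Only Lantern has no wins; Lantern is the Condorcet loser.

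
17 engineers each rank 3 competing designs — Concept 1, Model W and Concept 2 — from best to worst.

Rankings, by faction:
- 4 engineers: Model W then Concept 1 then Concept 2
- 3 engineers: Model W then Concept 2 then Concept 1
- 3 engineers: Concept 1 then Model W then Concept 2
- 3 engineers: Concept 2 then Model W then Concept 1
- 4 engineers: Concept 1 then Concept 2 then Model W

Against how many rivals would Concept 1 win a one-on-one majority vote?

1

Concept 1 against each rival (17 engineers):
Concept 1 vs Model W: Model W, 10–7.
Concept 1 vs Concept 2: 11 to 6, Concept 1.
Concept 1 beats Concept 2; loses to Model W — 1 pairwise win.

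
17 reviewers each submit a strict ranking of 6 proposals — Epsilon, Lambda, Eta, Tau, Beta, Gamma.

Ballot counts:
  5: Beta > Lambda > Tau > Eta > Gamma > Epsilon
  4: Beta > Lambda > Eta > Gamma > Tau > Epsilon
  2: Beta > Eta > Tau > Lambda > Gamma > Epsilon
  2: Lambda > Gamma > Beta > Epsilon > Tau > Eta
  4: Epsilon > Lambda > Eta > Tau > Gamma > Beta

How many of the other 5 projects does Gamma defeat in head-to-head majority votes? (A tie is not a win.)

Gamma against each rival (17 reviewers):
Gamma vs Epsilon: Gamma is ranked higher on 5+4+2+2 = 13 ballots, Epsilon on 4. Gamma wins 13–4.
Gamma vs Lambda: Lambda, 17–0.
Gamma vs Eta: 2 to 15, Eta.
Gamma vs Tau: Tau wins 11–6.
Gamma vs Beta: 2+4 = 6 for Gamma, 11 for Beta — Beta by 11–6.
Gamma beats Epsilon; loses to Lambda, Eta, Tau, Beta — 1 pairwise win.

1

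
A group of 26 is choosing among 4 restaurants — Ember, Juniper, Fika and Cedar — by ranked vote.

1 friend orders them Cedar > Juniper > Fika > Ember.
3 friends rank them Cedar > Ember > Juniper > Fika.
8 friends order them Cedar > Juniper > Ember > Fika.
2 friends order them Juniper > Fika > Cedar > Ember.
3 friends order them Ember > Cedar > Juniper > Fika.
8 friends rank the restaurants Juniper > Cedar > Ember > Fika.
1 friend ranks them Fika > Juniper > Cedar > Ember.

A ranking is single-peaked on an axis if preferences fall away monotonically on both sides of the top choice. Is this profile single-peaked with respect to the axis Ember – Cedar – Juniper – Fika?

Axis positions: Ember=1, Cedar=2, Juniper=3, Fika=4.
Cluster 1 (peak Cedar at position 2): ranking walks positions 2-3-4-1, expanding outward from the peak — single-peaked.
Cluster 2 (peak Cedar at position 2): ranking walks positions 2-1-3-4, expanding outward from the peak — single-peaked.
Cluster 3 (peak Cedar at position 2): ranking walks positions 2-3-1-4, expanding outward from the peak — single-peaked.
Cluster 4 (peak Juniper at position 3): ranking walks positions 3-4-2-1, expanding outward from the peak — single-peaked.
Cluster 5 (peak Ember at position 1): ranking walks positions 1-2-3-4, expanding outward from the peak — single-peaked.
Cluster 6 (peak Juniper at position 3): ranking walks positions 3-2-1-4, expanding outward from the peak — single-peaked.
Cluster 7 (peak Fika at position 4): ranking walks positions 4-3-2-1, expanding outward from the peak — single-peaked.
Every ranking is single-peaked on this axis.

yes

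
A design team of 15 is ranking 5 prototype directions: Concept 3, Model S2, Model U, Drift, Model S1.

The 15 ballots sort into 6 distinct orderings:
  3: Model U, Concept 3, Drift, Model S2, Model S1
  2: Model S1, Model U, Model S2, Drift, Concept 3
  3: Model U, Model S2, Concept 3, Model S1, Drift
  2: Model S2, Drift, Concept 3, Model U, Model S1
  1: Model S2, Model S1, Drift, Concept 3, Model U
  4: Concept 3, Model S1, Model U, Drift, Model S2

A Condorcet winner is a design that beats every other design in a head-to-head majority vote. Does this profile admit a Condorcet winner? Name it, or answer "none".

Pairwise majorities:
Concept 3 vs Model S2: Concept 3 is ranked higher on 3+4 = 7 ballots, Model S2 on 8. Model S2 wins 8–7.
Concept 3 vs Model U: Model U, 8–7.
Concept 3 vs Drift: Concept 3 wins 10–5.
Concept 3 vs Model S1: Concept 3 wins 12–3.
Model S2 vs Model U: Model U wins 12–3.
Model S2 vs Drift: Model S2 is ranked higher on 2+3+2+1 = 8 ballots, Drift on 7. Model S2 wins 8–7.
Model S2 vs Model S1: Model S2 wins 9–6.
Model U vs Drift: Model U, 12–3.
Model U vs Model S1: Model U, 8–7.
Drift vs Model S1: Model S1, 10–5.
Model U beats each of Concept 3, Model S2, Drift, Model S1 — Model U is the Condorcet winner.

Model U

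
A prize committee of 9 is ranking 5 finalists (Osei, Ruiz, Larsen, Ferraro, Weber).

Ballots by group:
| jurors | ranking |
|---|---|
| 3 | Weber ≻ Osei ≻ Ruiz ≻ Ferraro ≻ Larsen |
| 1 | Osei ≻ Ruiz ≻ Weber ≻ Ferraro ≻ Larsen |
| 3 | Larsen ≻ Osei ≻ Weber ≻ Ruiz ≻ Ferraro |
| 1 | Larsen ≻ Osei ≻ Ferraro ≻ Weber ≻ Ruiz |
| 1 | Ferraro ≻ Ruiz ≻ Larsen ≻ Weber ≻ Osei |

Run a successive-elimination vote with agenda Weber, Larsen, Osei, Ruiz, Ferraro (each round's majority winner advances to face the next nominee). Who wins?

Ruiz

Round 1: Weber vs Larsen — 4–5, Larsen advances.
Round 2: Larsen vs Osei — 5–4, Larsen advances.
Round 3: Larsen vs Ruiz — 4–5, Ruiz advances.
Round 4: Ruiz vs Ferraro — 7–2, Ruiz advances.
Ruiz survives the agenda.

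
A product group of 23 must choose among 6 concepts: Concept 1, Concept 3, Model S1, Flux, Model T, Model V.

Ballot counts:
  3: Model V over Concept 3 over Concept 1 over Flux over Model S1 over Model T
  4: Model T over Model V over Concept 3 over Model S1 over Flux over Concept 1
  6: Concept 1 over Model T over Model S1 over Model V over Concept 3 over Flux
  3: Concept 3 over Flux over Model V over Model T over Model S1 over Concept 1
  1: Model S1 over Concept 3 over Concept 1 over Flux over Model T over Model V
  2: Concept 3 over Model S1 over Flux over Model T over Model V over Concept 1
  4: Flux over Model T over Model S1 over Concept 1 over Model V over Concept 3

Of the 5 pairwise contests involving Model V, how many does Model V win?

Model V against each rival (23 engineers):
Model V vs Concept 1: Model V wins 12–11.
Model V vs Concept 3: 3+4+6+4 = 17 for Model V, 6 for Concept 3 — Model V by 17–6.
Model V–Model S1: Model S1 13–10.
Model V–Flux: Model V 13–10.
Model V vs Model T: Model T, 17–6.
Model V beats Concept 1, Concept 3, Flux; loses to Model S1, Model T — 3 pairwise wins.

3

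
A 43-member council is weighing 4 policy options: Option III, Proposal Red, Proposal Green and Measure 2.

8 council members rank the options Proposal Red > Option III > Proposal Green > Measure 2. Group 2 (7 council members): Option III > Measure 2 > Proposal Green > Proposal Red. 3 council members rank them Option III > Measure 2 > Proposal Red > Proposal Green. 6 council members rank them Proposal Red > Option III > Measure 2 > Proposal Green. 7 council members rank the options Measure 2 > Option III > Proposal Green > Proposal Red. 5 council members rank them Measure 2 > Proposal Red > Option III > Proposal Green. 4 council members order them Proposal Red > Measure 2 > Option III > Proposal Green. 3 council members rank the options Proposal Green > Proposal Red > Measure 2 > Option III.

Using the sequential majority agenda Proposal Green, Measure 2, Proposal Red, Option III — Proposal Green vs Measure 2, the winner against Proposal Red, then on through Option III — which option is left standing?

Option III

Round 1: Proposal Green vs Measure 2 — 11–32, Measure 2 advances.
Round 2: Measure 2 vs Proposal Red — 22–21, Measure 2 advances.
Round 3: Measure 2 vs Option III — 19–24, Option III advances.
The agenda winner is Option III.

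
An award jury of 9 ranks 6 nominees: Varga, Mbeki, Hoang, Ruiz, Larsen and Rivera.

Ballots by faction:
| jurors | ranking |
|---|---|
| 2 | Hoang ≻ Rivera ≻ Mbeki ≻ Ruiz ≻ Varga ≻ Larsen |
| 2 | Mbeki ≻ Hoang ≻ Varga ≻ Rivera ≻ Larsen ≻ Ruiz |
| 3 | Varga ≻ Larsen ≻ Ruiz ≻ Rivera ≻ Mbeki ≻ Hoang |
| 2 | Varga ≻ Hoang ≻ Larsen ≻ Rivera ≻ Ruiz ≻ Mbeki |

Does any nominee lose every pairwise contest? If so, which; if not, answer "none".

none

Head-to-head results (9 jurors):
Varga vs Mbeki: Varga is ranked higher on 3+2 = 5 ballots, Mbeki on 4. Varga wins 5–4.
Varga vs Hoang: Varga wins 5–4.
Varga vs Ruiz: Varga, 7–2.
Varga vs Larsen: Varga, 9–0.
Varga vs Rivera: Varga wins 7–2.
Mbeki–Hoang: Mbeki 5–4.
Mbeki vs Ruiz: Mbeki is ranked higher on 2+2 = 4 ballots, Ruiz on 5. Ruiz wins 5–4.
Mbeki–Larsen: Larsen 5–4.
Mbeki vs Rivera: Mbeki preferred on 2 ballots; Rivera wins 7–2.
Hoang vs Ruiz: Hoang, 6–3.
Hoang vs Larsen: Hoang preferred on 2+2+2 = 6 ballots; Hoang wins 6–3.
Hoang vs Rivera: 2+2+2 = 6 for Hoang, 3 for Rivera — Hoang by 6–3.
Ruiz–Larsen: Larsen 7–2.
Ruiz–Rivera: Rivera 6–3.
Larsen vs Rivera: Larsen, 5–4.
No nominee is winless: Varga beats Mbeki; Mbeki beats Hoang; Hoang beats Ruiz; Ruiz beats Mbeki; Larsen beats Mbeki; Rivera beats Mbeki. There is no Condorcet loser.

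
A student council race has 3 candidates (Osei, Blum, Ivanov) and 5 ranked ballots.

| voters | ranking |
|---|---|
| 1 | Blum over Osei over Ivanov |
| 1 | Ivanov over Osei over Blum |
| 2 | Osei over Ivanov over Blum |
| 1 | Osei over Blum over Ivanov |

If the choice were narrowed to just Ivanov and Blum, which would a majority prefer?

Ballots ranking Ivanov above Blum: 1 + 2 = 3.
Ballots ranking Blum above Ivanov: 5 − 3 = 2.
Ivanov wins the head-to-head 3–2.

Ivanov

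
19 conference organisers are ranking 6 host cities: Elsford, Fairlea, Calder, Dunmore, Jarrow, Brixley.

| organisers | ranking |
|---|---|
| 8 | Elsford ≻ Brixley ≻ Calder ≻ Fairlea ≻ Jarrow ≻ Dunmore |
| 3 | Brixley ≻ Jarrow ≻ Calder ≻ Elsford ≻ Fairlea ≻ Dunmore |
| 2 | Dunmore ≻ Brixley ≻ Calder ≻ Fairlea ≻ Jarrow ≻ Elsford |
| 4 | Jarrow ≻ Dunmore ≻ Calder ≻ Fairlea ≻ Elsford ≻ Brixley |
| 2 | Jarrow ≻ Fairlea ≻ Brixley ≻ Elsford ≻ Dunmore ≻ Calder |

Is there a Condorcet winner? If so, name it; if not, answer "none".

Check each pair by majority over 19 ballots:
Elsford vs Fairlea: 8+3 = 11 for Elsford, 8 for Fairlea — Elsford by 11–8.
Elsford vs Calder: Elsford is ranked higher on 8+2 = 10 ballots, Calder on 9. Elsford wins 10–9.
Elsford vs Dunmore: 8+3+2 = 13 for Elsford, 6 for Dunmore — Elsford by 13–6.
Elsford vs Jarrow: Elsford is ranked higher on 8 ballots, Jarrow on 11. Jarrow wins 11–8.
Elsford vs Brixley: Elsford preferred on 8+4 = 12 ballots; Elsford wins 12–7.
Fairlea vs Calder: Fairlea is ranked higher on 2 ballots, Calder on 17. Calder wins 17–2.
Fairlea vs Dunmore: Fairlea preferred on 8+3+2 = 13 ballots; Fairlea wins 13–6.
Fairlea vs Jarrow: Fairlea is ranked higher on 8+2 = 10 ballots, Jarrow on 9. Fairlea wins 10–9.
Fairlea vs Brixley: Fairlea is ranked higher on 4+2 = 6 ballots, Brixley on 13. Brixley wins 13–6.
Calder vs Dunmore: 8+3 = 11 for Calder, 8 for Dunmore — Calder by 11–8.
Calder vs Jarrow: 10 to 9, Calder.
Calder vs Brixley: Calder preferred on 4 ballots; Brixley wins 15–4.
Dunmore vs Jarrow: Dunmore is ranked higher on 2 ballots, Jarrow on 17. Jarrow wins 17–2.
Dunmore vs Brixley: 6 to 13, Brixley.
Jarrow vs Brixley: Jarrow preferred on 4+2 = 6 ballots; Brixley wins 13–6.
Every city loses at least once (Elsford loses to Jarrow; Fairlea loses to Elsford; Calder loses to Elsford; Dunmore loses to Elsford; Jarrow loses to Fairlea; Brixley loses to Elsford). The majority relation contains the cycle Elsford → Fairlea → Jarrow → Elsford, so there is no Condorcet winner.

none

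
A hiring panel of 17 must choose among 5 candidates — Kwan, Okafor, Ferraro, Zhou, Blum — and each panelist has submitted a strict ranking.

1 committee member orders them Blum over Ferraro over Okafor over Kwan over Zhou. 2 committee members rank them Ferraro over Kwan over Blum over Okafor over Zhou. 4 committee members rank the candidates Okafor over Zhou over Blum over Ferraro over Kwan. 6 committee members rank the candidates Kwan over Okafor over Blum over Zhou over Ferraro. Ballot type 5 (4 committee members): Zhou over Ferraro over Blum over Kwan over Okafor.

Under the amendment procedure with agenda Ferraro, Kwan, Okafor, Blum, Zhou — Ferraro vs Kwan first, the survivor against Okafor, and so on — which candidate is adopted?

Okafor

Round 1: Ferraro vs Kwan — 11–6, Ferraro advances.
Round 2: Ferraro vs Okafor — 7–10, Okafor advances.
Round 3: Okafor vs Blum — 10–7, Okafor advances.
Round 4: Okafor vs Zhou — 13–4, Okafor advances.
The agenda winner is Okafor.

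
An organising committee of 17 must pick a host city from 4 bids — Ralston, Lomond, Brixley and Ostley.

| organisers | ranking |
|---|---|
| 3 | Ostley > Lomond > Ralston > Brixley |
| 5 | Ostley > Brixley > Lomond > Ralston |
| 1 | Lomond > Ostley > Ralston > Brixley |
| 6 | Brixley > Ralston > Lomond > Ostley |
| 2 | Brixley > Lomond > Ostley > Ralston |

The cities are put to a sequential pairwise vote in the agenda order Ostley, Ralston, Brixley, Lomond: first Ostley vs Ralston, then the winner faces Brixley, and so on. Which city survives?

Lomond

Round 1: Ostley vs Ralston — 11–6, Ostley advances.
Round 2: Ostley vs Brixley — 9–8, Ostley advances.
Round 3: Ostley vs Lomond — 8–9, Lomond advances.
Lomond survives the agenda.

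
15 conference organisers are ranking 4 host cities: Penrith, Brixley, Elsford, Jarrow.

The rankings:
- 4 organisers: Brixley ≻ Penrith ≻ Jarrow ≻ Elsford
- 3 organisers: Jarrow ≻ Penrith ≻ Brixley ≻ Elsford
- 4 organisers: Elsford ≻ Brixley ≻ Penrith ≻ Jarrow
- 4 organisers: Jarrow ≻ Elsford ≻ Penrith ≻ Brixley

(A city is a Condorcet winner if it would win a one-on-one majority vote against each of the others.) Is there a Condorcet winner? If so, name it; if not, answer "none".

Check each pair by majority over 15 ballots:
Penrith vs Brixley: Brixley, 8–7.
Penrith vs Elsford: Elsford wins 8–7.
Penrith–Jarrow: Penrith 8–7.
Brixley–Elsford: Elsford 8–7.
Brixley–Jarrow: Brixley 8–7.
Elsford–Jarrow: Jarrow 11–4.
No city is unbeaten: Penrith loses to Brixley; Brixley loses to Elsford; Elsford loses to Jarrow; Jarrow loses to Penrith. In particular Penrith → Jarrow → Elsford → Penrith is a majority cycle — no Condorcet winner exists.

none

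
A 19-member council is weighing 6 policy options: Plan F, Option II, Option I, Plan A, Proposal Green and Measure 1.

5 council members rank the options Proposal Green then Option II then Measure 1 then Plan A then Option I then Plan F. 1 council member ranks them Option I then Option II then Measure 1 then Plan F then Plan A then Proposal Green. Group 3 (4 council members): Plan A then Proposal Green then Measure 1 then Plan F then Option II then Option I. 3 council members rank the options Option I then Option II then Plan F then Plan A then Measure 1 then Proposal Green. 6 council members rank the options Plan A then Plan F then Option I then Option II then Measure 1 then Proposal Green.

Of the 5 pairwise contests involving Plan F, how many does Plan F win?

3

Plan F against each rival (19 council members):
Plan F–Option II: Plan F 10–9.
Plan F–Option I: Plan F 10–9.
Plan F–Plan A: Plan A 15–4.
Plan F vs Proposal Green: Plan F, 10–9.
Plan F vs Measure 1: Plan F is ranked higher on 3+6 = 9 ballots, Measure 1 on 10. Measure 1 wins 10–9.
Plan F beats Option II, Option I, Proposal Green; loses to Plan A, Measure 1 — 3 pairwise wins.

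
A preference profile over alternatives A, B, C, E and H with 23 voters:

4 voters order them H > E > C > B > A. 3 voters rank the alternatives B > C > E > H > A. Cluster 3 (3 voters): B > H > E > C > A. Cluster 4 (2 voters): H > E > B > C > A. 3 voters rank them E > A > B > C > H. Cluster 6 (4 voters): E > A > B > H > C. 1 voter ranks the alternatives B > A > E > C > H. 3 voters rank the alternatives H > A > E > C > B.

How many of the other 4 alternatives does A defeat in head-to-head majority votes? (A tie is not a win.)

A against each rival (23 voters):
A–B: B 13–10.
A vs C: 3+4+1+3 = 11 for A, 12 for C — C by 12–11.
A–E: E 19–4.
A vs H: A is ranked higher on 3+4+1 = 8 ballots, H on 15. H wins 15–8.
A beats no one; loses to B, C, E, H — 0 pairwise wins.

0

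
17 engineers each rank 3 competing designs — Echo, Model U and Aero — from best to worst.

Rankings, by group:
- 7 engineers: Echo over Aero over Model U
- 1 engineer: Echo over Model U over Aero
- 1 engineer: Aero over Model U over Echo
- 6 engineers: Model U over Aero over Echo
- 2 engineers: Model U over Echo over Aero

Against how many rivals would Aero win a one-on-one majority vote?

Aero against each rival (17 engineers):
Aero vs Echo: Aero is ranked higher on 1+6 = 7 ballots, Echo on 10. Echo wins 10–7.
Aero vs Model U: Model U, 9–8.
Aero beats no one; loses to Echo, Model U — 0 pairwise wins.

0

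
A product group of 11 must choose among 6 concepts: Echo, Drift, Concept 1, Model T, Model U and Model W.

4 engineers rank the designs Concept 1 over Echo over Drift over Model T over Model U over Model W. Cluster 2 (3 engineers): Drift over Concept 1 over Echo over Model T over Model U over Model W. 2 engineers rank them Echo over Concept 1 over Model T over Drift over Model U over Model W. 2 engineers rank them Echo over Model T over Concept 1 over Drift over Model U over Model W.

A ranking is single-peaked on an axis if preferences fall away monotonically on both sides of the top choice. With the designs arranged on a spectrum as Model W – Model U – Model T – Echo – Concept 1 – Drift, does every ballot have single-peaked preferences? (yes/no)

yes

Axis positions: Model W=1, Model U=2, Model T=3, Echo=4, Concept 1=5, Drift=6.
Cluster 1 (peak Concept 1 at position 5): ranking walks positions 5-4-6-3-2-1, expanding outward from the peak — single-peaked.
Cluster 2 (peak Drift at position 6): ranking walks positions 6-5-4-3-2-1, expanding outward from the peak — single-peaked.
Cluster 3 (peak Echo at position 4): ranking walks positions 4-5-3-6-2-1, expanding outward from the peak — single-peaked.
Cluster 4 (peak Echo at position 4): ranking walks positions 4-3-5-6-2-1, expanding outward from the peak — single-peaked.
Every ranking is single-peaked on this axis.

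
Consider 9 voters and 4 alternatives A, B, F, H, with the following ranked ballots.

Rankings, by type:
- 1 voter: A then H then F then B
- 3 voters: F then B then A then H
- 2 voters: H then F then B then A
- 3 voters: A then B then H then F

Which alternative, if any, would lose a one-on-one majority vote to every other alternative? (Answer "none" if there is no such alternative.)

Head-to-head results (9 voters):
A vs B: B, 5–4.
A vs F: 1+3 = 4 for A, 5 for F — F by 5–4.
A vs H: A, 7–2.
B vs F: B is ranked higher on 3 ballots, F on 6. F wins 6–3.
B vs H: B preferred on 3+3 = 6 ballots; B wins 6–3.
F vs H: H, 6–3.
No alternative is winless: A beats H; B beats A; F beats A; H beats F. There is no Condorcet loser.

none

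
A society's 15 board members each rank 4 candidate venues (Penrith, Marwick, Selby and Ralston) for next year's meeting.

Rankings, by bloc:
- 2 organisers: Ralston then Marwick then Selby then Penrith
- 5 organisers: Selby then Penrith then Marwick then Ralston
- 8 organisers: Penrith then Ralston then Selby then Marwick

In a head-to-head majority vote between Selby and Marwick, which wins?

Ballots ranking Selby above Marwick: 5 + 8 = 13.
Ballots ranking Marwick above Selby: 15 − 13 = 2.
Selby wins the head-to-head 13–2.

Selby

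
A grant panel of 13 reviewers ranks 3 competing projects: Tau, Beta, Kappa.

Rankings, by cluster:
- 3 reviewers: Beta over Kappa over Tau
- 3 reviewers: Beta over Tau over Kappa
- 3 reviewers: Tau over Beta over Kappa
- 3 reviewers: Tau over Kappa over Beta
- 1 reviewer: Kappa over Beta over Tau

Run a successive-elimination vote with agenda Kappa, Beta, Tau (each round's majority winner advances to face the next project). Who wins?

Beta

Round 1: Kappa vs Beta — 4–9, Beta advances.
Round 2: Beta vs Tau — 7–6, Beta advances.
Beta survives the agenda.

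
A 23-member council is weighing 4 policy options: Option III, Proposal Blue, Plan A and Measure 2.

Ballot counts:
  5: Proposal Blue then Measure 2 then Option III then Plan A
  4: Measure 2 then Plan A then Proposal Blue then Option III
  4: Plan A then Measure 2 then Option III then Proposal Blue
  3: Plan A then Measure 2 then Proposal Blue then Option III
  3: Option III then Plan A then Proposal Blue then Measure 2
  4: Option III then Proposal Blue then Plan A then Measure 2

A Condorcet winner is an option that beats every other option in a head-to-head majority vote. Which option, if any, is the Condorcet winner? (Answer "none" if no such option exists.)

none

Pairwise majorities:
Option III–Proposal Blue: Proposal Blue 12–11.
Option III vs Plan A: Option III wins 12–11.
Option III vs Measure 2: Measure 2, 16–7.
Proposal Blue–Plan A: Plan A 14–9.
Proposal Blue vs Measure 2: Proposal Blue wins 12–11.
Plan A vs Measure 2: Plan A, 14–9.
Every option loses at least once (Option III loses to Proposal Blue; Proposal Blue loses to Plan A; Plan A loses to Option III; Measure 2 loses to Proposal Blue). The majority relation contains the cycle Option III → Plan A → Proposal Blue → Option III, so there is no Condorcet winner.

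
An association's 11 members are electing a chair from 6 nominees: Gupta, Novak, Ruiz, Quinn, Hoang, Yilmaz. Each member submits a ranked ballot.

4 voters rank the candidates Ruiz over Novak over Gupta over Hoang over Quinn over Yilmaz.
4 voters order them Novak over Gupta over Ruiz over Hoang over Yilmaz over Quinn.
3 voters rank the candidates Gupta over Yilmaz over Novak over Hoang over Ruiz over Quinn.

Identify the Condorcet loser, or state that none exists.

Quinn

Head-to-head results (11 voters):
Gupta vs Novak: Novak wins 8–3.
Gupta vs Ruiz: Gupta is ranked higher on 4+3 = 7 ballots, Ruiz on 4. Gupta wins 7–4.
Gupta vs Quinn: Gupta, 11–0.
Gupta vs Hoang: 11 to 0, Gupta.
Gupta vs Yilmaz: 4+4+3 = 11 for Gupta, 0 for Yilmaz — Gupta by 11–0.
Novak vs Ruiz: Novak wins 7–4.
Novak vs Quinn: Novak is ranked higher on 4+4+3 = 11 ballots, Quinn on 0. Novak wins 11–0.
Novak vs Hoang: 11 to 0, Novak.
Novak vs Yilmaz: Novak is ranked higher on 4+4 = 8 ballots, Yilmaz on 3. Novak wins 8–3.
Ruiz–Quinn: Ruiz 11–0.
Ruiz vs Hoang: 4+4 = 8 for Ruiz, 3 for Hoang — Ruiz by 8–3.
Ruiz vs Yilmaz: Ruiz, 8–3.
Quinn vs Hoang: 0 for Quinn, 11 for Hoang — Hoang by 11–0.
Quinn vs Yilmaz: 4 for Quinn, 7 for Yilmaz — Yilmaz by 7–4.
Hoang vs Yilmaz: Hoang is ranked higher on 4+4 = 8 ballots, Yilmaz on 3. Hoang wins 8–3.
Quinn is beaten in every head-to-head and is the Condorcet loser.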